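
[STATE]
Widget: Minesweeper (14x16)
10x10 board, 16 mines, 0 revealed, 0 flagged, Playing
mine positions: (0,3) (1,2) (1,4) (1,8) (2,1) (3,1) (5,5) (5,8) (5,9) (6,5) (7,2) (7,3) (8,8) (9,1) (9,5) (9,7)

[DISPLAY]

■■■■■■■■■■    
■■■■■■■■■■    
■■■■■■■■■■    
■■■■■■■■■■    
■■■■■■■■■■    
■■■■■■■■■■    
■■■■■■■■■■    
■■■■■■■■■■    
■■■■■■■■■■    
■■■■■■■■■■    
              
              
              
              
              
              


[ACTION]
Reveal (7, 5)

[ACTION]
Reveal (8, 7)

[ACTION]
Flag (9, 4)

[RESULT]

■■■■■■■■■■    
■■■■■■■■■■    
■■■■■■■■■■    
■■■■■■■■■■    
■■■■■■■■■■    
■■■■■■■■■■    
■■■■■■■■■■    
■■■■■1■■■■    
■■■■■■■2■■    
■■■■⚑■■■■■    
              
              
              
              
              
              


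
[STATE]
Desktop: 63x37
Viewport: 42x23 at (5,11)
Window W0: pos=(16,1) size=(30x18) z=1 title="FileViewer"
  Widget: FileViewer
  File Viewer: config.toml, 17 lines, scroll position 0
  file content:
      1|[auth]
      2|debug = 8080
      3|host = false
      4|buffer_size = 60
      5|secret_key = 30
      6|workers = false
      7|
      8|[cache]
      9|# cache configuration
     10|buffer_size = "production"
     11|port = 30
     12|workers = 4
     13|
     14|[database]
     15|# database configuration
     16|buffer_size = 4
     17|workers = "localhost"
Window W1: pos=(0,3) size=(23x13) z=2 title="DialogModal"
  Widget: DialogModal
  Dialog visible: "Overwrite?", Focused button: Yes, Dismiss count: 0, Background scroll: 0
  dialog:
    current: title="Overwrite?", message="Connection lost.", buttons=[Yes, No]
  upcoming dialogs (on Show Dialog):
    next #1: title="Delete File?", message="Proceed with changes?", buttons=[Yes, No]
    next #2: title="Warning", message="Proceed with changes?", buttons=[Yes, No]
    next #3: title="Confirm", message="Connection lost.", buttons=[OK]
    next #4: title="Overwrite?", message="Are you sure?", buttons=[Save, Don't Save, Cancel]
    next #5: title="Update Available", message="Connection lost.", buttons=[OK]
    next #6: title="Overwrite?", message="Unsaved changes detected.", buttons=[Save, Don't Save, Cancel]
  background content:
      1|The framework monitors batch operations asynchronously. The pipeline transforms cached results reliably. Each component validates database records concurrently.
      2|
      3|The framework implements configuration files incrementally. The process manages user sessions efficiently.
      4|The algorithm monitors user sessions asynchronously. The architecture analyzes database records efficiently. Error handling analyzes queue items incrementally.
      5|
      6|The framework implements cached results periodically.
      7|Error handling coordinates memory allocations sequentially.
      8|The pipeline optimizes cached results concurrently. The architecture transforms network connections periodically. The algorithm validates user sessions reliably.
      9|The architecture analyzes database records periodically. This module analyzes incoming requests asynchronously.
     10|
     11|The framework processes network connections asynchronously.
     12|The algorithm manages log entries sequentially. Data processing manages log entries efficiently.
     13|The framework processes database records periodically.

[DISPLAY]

  [Yes]  No   │me┃]                    ░┃ 
──────────────┘di┃e configuration      ░┃ 
pipeline optimize┃_size = "production" ░┃ 
architecture anal┃ 30                  ░┃ 
━━━━━━━━━━━━━━━━━┛s = 4                ░┃ 
           ┃                           ░┃ 
           ┃[database]                 ▼┃ 
           ┗━━━━━━━━━━━━━━━━━━━━━━━━━━━━┛ 
                                          
                                          
                                          
                                          
                                          
                                          
                                          
                                          
                                          
                                          
                                          
                                          
                                          
                                          
                                          


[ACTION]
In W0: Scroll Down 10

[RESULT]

  [Yes]  No   │me┃ 30                  ░┃ 
──────────────┘di┃s = 4                ░┃ 
pipeline optimize┃                     ░┃ 
architecture anal┃ase]                 ░┃ 
━━━━━━━━━━━━━━━━━┛base configuration   ░┃ 
           ┃buffer_size = 4            █┃ 
           ┃workers = "localhost"      ▼┃ 
           ┗━━━━━━━━━━━━━━━━━━━━━━━━━━━━┛ 
                                          
                                          
                                          
                                          
                                          
                                          
                                          
                                          
                                          
                                          
                                          
                                          
                                          
                                          
                                          


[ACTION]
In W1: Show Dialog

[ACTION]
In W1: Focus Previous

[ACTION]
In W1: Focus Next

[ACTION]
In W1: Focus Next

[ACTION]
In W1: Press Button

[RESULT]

framework impleme┃ 30                  ░┃ 
r handling coordi┃s = 4                ░┃ 
pipeline optimize┃                     ░┃ 
architecture anal┃ase]                 ░┃ 
━━━━━━━━━━━━━━━━━┛base configuration   ░┃ 
           ┃buffer_size = 4            █┃ 
           ┃workers = "localhost"      ▼┃ 
           ┗━━━━━━━━━━━━━━━━━━━━━━━━━━━━┛ 
                                          
                                          
                                          
                                          
                                          
                                          
                                          
                                          
                                          
                                          
                                          
                                          
                                          
                                          
                                          


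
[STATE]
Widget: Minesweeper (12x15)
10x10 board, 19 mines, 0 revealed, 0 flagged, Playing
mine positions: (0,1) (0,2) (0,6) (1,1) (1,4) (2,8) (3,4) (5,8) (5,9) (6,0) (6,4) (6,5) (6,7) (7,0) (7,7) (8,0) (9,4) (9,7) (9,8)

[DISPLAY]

■■■■■■■■■■  
■■■■■■■■■■  
■■■■■■■■■■  
■■■■■■■■■■  
■■■■■■■■■■  
■■■■■■■■■■  
■■■■■■■■■■  
■■■■■■■■■■  
■■■■■■■■■■  
■■■■■■■■■■  
            
            
            
            
            


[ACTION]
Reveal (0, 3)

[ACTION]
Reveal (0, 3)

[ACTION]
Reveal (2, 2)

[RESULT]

■■■2■■■■■■  
■■■■■■■■■■  
■■1■■■■■■■  
■■■■■■■■■■  
■■■■■■■■■■  
■■■■■■■■■■  
■■■■■■■■■■  
■■■■■■■■■■  
■■■■■■■■■■  
■■■■■■■■■■  
            
            
            
            
            


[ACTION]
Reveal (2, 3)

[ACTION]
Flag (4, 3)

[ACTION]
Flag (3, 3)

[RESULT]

■■■2■■■■■■  
■■■■■■■■■■  
■■12■■■■■■  
■■■⚑■■■■■■  
■■■⚑■■■■■■  
■■■■■■■■■■  
■■■■■■■■■■  
■■■■■■■■■■  
■■■■■■■■■■  
■■■■■■■■■■  
            
            
            
            
            


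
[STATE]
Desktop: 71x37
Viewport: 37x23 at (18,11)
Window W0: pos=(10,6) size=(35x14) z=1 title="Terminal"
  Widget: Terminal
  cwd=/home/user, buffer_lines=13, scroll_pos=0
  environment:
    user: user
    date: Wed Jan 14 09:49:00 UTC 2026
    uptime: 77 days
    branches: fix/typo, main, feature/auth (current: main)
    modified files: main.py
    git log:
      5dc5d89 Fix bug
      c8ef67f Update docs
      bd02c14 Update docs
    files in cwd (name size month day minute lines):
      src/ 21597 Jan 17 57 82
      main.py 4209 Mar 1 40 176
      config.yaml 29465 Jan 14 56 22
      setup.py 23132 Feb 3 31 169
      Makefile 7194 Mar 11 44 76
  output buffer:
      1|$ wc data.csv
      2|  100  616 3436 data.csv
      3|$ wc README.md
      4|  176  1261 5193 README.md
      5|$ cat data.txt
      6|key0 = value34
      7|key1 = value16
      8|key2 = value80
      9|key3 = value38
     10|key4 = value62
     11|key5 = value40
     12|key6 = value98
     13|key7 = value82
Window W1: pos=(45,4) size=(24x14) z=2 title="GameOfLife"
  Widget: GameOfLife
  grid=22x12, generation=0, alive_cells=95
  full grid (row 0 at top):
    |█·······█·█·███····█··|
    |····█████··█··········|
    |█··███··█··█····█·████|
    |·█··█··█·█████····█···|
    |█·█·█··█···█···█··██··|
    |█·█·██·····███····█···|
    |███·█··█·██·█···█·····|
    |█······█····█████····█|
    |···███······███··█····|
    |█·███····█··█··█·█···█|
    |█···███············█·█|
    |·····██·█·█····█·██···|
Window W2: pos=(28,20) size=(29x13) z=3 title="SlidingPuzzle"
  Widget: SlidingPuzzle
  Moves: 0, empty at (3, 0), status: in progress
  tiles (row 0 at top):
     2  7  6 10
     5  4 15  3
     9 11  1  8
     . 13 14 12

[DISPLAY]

ADME.md                   ┃┃█·█·█··█·
1261 5193 README.md       ┃┃█·█·██···
ata.txt                   ┃┃███·█··█·
value34                   ┃┃█······█·
value16                   ┃┃···███···
value80                   ┃┃█·███····
value38                   ┃┗━━━━━━━━━
value62                   ┃          
━━━━━━━━━━━━━━━━━━━━━━━━━━┛          
          ┏━━━━━━━━━━━━━━━━━━━━━━━━━━
          ┃ SlidingPuzzle            
          ┠──────────────────────────
          ┃┌────┬────┬────┬────┐     
          ┃│  2 │  7 │  6 │ 10 │     
          ┃├────┼────┼────┼────┤     
          ┃│  5 │  4 │ 15 │  3 │     
          ┃├────┼────┼────┼────┤     
          ┃│  9 │ 11 │  1 │  8 │     
          ┃├────┼────┼────┼────┤     
          ┃│    │ 13 │ 14 │ 12 │     
          ┃└────┴────┴────┴────┘     
          ┗━━━━━━━━━━━━━━━━━━━━━━━━━━
                                     


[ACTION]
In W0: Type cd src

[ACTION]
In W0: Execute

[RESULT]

value38                   ┃┃█·█·█··█·
value62                   ┃┃█·█·██···
value40                   ┃┃███·█··█·
value98                   ┃┃█······█·
value82                   ┃┃···███···
c                         ┃┃█·███····
                          ┃┗━━━━━━━━━
                          ┃          
━━━━━━━━━━━━━━━━━━━━━━━━━━┛          
          ┏━━━━━━━━━━━━━━━━━━━━━━━━━━
          ┃ SlidingPuzzle            
          ┠──────────────────────────
          ┃┌────┬────┬────┬────┐     
          ┃│  2 │  7 │  6 │ 10 │     
          ┃├────┼────┼────┼────┤     
          ┃│  5 │  4 │ 15 │  3 │     
          ┃├────┼────┼────┼────┤     
          ┃│  9 │ 11 │  1 │  8 │     
          ┃├────┼────┼────┼────┤     
          ┃│    │ 13 │ 14 │ 12 │     
          ┃└────┴────┴────┴────┘     
          ┗━━━━━━━━━━━━━━━━━━━━━━━━━━
                                     


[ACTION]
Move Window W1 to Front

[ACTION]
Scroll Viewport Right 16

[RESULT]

          ┃┃█·█·█··█···█···█··██··┃  
          ┃┃█·█·██·····███····█···┃  
          ┃┃███·█··█·██·█···█·····┃  
          ┃┃█······█····█████····█┃  
          ┃┃···███······███··█····┃  
          ┃┃█·███····█··█··█·█···█┃  
          ┃┗━━━━━━━━━━━━━━━━━━━━━━┛  
          ┃                          
━━━━━━━━━━┛                          
━━━━━━━━━━━━━━━━━━━━━━┓              
ingPuzzle             ┃              
──────────────────────┨              
┬────┬────┬────┐      ┃              
│  7 │  6 │ 10 │      ┃              
┼────┼────┼────┤      ┃              
│  4 │ 15 │  3 │      ┃              
┼────┼────┼────┤      ┃              
│ 11 │  1 │  8 │      ┃              
┼────┼────┼────┤      ┃              
│ 13 │ 14 │ 12 │      ┃              
┴────┴────┴────┘      ┃              
━━━━━━━━━━━━━━━━━━━━━━┛              
                                     


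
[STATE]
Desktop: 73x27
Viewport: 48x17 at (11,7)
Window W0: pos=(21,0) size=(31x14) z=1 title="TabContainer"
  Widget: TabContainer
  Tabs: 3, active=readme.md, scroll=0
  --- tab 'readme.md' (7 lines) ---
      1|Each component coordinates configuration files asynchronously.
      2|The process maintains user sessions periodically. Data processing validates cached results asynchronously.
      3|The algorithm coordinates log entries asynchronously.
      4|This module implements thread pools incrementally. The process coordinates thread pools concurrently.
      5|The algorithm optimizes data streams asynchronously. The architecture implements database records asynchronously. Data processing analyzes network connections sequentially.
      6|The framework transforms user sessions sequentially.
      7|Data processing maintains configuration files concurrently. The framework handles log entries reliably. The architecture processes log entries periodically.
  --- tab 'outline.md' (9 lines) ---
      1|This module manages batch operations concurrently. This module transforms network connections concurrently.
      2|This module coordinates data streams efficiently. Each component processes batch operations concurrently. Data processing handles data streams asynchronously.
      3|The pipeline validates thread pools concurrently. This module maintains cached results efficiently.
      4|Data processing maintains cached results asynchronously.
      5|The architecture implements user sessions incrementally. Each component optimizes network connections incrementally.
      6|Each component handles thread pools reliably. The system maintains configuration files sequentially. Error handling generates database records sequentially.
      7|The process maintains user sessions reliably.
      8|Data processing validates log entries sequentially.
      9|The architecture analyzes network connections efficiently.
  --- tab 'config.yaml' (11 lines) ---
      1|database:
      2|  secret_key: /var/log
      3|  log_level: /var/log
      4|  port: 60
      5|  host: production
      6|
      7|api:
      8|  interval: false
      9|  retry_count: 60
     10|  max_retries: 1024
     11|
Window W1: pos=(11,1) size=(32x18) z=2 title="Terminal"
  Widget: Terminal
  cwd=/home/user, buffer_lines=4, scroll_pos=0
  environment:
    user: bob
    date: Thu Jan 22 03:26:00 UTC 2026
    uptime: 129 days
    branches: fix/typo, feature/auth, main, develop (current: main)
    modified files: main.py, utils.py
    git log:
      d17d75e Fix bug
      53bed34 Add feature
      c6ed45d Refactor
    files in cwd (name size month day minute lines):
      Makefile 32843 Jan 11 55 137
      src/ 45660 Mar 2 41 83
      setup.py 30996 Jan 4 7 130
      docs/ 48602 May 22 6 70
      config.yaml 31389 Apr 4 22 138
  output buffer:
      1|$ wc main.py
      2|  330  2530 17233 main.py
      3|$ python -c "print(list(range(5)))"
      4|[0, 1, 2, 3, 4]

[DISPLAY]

┃[0, 1, 2, 3, 4]               ┃ates log┃       
┃$ █                           ┃s thread┃       
┃                              ┃es data ┃       
┃                              ┃rms user┃       
┃                              ┃ains con┃       
┃                              ┃        ┃       
┃                              ┃━━━━━━━━┛       
┃                              ┃                
┃                              ┃                
┃                              ┃                
┃                              ┃                
┗━━━━━━━━━━━━━━━━━━━━━━━━━━━━━━┛                
                                                
                                                
                                                
                                                
                                                


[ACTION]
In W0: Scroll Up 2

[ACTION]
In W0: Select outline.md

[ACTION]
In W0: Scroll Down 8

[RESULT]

┃[0, 1, 2, 3, 4]               ┃        ┃       
┃$ █                           ┃        ┃       
┃                              ┃        ┃       
┃                              ┃        ┃       
┃                              ┃        ┃       
┃                              ┃        ┃       
┃                              ┃━━━━━━━━┛       
┃                              ┃                
┃                              ┃                
┃                              ┃                
┃                              ┃                
┗━━━━━━━━━━━━━━━━━━━━━━━━━━━━━━┛                
                                                
                                                
                                                
                                                
                                                


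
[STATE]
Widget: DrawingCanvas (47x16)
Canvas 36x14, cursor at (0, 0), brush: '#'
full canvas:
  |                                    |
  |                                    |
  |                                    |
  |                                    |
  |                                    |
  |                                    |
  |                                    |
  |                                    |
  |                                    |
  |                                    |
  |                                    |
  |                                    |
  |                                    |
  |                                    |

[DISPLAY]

+                                              
                                               
                                               
                                               
                                               
                                               
                                               
                                               
                                               
                                               
                                               
                                               
                                               
                                               
                                               
                                               


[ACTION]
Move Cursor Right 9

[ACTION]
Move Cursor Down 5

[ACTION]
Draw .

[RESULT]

                                               
                                               
                                               
                                               
                                               
         .                                     
                                               
                                               
                                               
                                               
                                               
                                               
                                               
                                               
                                               
                                               


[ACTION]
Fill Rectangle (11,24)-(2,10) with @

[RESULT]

                                               
                                               
          @@@@@@@@@@@@@@@                      
          @@@@@@@@@@@@@@@                      
          @@@@@@@@@@@@@@@                      
         .@@@@@@@@@@@@@@@                      
          @@@@@@@@@@@@@@@                      
          @@@@@@@@@@@@@@@                      
          @@@@@@@@@@@@@@@                      
          @@@@@@@@@@@@@@@                      
          @@@@@@@@@@@@@@@                      
          @@@@@@@@@@@@@@@                      
                                               
                                               
                                               
                                               


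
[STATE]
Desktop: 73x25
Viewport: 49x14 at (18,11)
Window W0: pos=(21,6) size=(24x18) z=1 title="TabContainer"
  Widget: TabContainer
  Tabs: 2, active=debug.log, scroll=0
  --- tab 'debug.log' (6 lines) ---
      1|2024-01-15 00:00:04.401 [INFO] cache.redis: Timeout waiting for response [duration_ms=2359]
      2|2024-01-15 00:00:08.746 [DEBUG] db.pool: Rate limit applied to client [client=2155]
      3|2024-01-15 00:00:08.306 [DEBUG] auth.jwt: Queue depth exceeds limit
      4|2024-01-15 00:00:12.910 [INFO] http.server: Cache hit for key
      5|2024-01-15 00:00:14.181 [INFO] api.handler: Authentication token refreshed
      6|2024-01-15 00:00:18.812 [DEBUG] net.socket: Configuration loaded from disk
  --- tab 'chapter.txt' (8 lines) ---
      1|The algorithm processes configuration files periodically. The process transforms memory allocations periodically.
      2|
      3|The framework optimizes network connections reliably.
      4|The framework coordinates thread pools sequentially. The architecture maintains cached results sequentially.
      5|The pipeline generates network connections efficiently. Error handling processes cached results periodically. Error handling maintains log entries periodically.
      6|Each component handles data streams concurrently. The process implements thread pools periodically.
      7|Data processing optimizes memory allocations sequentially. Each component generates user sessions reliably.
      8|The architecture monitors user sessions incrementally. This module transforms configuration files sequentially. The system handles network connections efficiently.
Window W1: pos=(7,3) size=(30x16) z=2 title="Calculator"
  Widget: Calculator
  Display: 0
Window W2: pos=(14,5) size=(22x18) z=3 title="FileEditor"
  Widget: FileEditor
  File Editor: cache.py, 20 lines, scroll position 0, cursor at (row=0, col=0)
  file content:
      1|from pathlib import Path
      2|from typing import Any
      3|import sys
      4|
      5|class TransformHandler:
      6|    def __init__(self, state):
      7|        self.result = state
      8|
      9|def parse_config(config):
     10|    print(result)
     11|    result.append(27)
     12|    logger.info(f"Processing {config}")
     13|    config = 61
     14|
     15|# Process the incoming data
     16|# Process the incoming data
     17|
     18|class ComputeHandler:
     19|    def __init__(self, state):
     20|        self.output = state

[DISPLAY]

                ░┃┃0:04.40┃                      
ss TransformHand░┃┃0:08.74┃                      
 def __init__(se░┃┃0:08.30┃                      
     self.result░┃┃0:12.91┃                      
                ░┃┃0:14.18┃                      
 parse_config(co░┃┃0:18.81┃                      
 print(result)  ░┃┃       ┃                      
 result.append(2░┃┛       ┃                      
 logger.info(f"P░┃        ┃                      
 config = 61    ░┃        ┃                      
                ▼┃        ┃                      
━━━━━━━━━━━━━━━━━┛        ┃                      
   ┗━━━━━━━━━━━━━━━━━━━━━━┛                      
                                                 


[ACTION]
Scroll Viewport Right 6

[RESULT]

          ░┃┃0:04.40┃                            
nsformHand░┃┃0:08.74┃                            
_init__(se░┃┃0:08.30┃                            
elf.result░┃┃0:12.91┃                            
          ░┃┃0:14.18┃                            
_config(co░┃┃0:18.81┃                            
(result)  ░┃┃       ┃                            
t.append(2░┃┛       ┃                            
r.info(f"P░┃        ┃                            
g = 61    ░┃        ┃                            
          ▼┃        ┃                            
━━━━━━━━━━━┛        ┃                            
━━━━━━━━━━━━━━━━━━━━┛                            
                                                 


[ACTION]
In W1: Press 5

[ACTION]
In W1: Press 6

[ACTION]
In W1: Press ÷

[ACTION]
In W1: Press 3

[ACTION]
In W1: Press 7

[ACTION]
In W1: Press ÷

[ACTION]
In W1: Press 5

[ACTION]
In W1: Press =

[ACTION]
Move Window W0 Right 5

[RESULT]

          ░┃┃ 00:00:04.40┃                       
nsformHand░┃┃ 00:00:08.74┃                       
_init__(se░┃┃ 00:00:08.30┃                       
elf.result░┃┃ 00:00:12.91┃                       
          ░┃┃ 00:00:14.18┃                       
_config(co░┃┃ 00:00:18.81┃                       
(result)  ░┃┃            ┃                       
t.append(2░┃┛            ┃                       
r.info(f"P░┃             ┃                       
g = 61    ░┃             ┃                       
          ▼┃             ┃                       
━━━━━━━━━━━┛             ┃                       
  ┗━━━━━━━━━━━━━━━━━━━━━━┛                       
                                                 


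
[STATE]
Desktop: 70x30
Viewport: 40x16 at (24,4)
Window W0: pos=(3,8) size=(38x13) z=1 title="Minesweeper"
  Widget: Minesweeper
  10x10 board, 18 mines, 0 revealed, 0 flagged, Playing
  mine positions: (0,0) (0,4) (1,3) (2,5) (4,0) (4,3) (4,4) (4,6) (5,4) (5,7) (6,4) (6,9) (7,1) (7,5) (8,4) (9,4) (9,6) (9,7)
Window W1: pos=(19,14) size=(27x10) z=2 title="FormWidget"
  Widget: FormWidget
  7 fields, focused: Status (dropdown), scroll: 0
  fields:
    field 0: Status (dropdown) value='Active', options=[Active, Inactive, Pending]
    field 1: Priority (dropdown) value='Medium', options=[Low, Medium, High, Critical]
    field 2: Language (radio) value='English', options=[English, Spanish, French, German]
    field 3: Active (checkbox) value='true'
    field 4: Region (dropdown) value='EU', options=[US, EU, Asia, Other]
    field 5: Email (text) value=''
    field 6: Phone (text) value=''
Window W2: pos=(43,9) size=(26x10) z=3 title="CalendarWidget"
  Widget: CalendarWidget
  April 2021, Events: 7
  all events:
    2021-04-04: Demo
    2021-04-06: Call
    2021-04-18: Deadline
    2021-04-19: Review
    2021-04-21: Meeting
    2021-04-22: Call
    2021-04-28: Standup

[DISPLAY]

                                        
                                        
                                        
                                        
━━━━━━━━━━━━━━━━┓                       
                ┃  ┏━━━━━━━━━━━━━━━━━━━━
────────────────┨  ┃ CalendarWidget     
                ┃  ┠────────────────────
                ┃  ┃       April 2021   
                ┃  ┃Mo Tu We Th Fr Sa Su
━━━━━━━━━━━━━━━━━━━┃          1  2  3  4
mWidget            ┃ 5  6*  7  8  9 10 1
───────────────────┃12 13 14 15 16 17 18
atus:     [Active  ┃19* 20 21* 22* 23 24
iority:   [Medium  ┗━━━━━━━━━━━━━━━━━━━━
nguage:   (●) English┃                  


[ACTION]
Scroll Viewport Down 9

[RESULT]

                ┃  ┃Mo Tu We Th Fr Sa Su
━━━━━━━━━━━━━━━━━━━┃          1  2  3  4
mWidget            ┃ 5  6*  7  8  9 10 1
───────────────────┃12 13 14 15 16 17 18
atus:     [Active  ┃19* 20 21* 22* 23 24
iority:   [Medium  ┗━━━━━━━━━━━━━━━━━━━━
nguage:   (●) English┃                  
tive:     [x]        ┃                  
gion:     [EU      ▼]┃                  
ail:      [         ]┃                  
━━━━━━━━━━━━━━━━━━━━━┛                  
                                        
                                        
                                        
                                        
                                        


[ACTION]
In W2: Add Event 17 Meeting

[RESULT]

                ┃  ┃Mo Tu We Th Fr Sa Su
━━━━━━━━━━━━━━━━━━━┃          1  2  3  4
mWidget            ┃ 5  6*  7  8  9 10 1
───────────────────┃12 13 14 15 16 17* 1
atus:     [Active  ┃19* 20 21* 22* 23 24
iority:   [Medium  ┗━━━━━━━━━━━━━━━━━━━━
nguage:   (●) English┃                  
tive:     [x]        ┃                  
gion:     [EU      ▼]┃                  
ail:      [         ]┃                  
━━━━━━━━━━━━━━━━━━━━━┛                  
                                        
                                        
                                        
                                        
                                        


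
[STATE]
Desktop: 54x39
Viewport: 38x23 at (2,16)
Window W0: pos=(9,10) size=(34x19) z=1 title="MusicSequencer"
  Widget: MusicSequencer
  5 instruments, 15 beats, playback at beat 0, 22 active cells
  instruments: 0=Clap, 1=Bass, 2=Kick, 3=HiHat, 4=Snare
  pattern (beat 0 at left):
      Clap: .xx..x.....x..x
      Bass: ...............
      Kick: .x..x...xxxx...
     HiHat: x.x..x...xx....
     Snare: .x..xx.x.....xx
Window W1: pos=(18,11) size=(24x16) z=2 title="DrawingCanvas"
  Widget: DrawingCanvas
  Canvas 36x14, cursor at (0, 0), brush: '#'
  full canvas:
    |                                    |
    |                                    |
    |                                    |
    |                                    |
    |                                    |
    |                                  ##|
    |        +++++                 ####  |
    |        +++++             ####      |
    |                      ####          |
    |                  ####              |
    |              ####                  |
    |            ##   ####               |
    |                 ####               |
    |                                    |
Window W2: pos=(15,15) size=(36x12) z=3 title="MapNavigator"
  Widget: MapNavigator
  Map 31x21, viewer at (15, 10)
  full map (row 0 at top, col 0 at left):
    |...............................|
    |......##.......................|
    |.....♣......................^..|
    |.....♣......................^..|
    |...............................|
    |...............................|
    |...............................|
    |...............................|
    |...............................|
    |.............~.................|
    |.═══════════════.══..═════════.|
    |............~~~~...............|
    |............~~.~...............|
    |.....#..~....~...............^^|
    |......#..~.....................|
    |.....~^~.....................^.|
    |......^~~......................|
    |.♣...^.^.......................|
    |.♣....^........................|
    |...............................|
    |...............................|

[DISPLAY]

       ┃  Kic┃ MapNavigator           
       ┃ HiHa┠────────────────────────
       ┃ Snar┃  ......................
       ┃     ┃  ......................
       ┃     ┃  ......................
       ┃     ┃  .............~........
       ┃     ┃  .══════════════@.══..═
       ┃     ┃  ............~~~~......
       ┃     ┃  ............~~.~......
       ┃     ┃  .....#..~....~........
       ┃     ┗━━━━━━━━━━━━━━━━━━━━━━━━
       ┃                              
       ┗━━━━━━━━━━━━━━━━━━━━━━━━━━━━━━
                                      
                                      
                                      
                                      
                                      
                                      
                                      
                                      
                                      
                                      


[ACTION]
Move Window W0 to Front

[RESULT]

       ┃  Kick·█··█···████···         
       ┃ HiHat█·█··█···██····         
       ┃ Snare·█··██·█·····██         
       ┃                              
       ┃                              
       ┃                              
       ┃                              
       ┃                              
       ┃                              
       ┃                              
       ┃                              
       ┃                              
       ┗━━━━━━━━━━━━━━━━━━━━━━━━━━━━━━
                                      
                                      
                                      
                                      
                                      
                                      
                                      
                                      
                                      
                                      


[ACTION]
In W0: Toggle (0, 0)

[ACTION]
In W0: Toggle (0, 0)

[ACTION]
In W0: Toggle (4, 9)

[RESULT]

       ┃  Kick·█··█···████···         
       ┃ HiHat█·█··█···██····         
       ┃ Snare·█··██·█·█···██         
       ┃                              
       ┃                              
       ┃                              
       ┃                              
       ┃                              
       ┃                              
       ┃                              
       ┃                              
       ┃                              
       ┗━━━━━━━━━━━━━━━━━━━━━━━━━━━━━━
                                      
                                      
                                      
                                      
                                      
                                      
                                      
                                      
                                      
                                      


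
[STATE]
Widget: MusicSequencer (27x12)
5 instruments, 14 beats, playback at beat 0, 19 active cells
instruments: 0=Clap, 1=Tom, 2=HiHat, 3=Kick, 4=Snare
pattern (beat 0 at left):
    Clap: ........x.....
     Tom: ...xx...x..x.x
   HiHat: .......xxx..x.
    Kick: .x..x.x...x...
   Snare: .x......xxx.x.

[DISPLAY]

      ▼1234567890123       
  Clap········█·····       
   Tom···██···█··█·█       
 HiHat·······███··█·       
  Kick·█··█·█···█···       
 Snare·█······███·█·       
                           
                           
                           
                           
                           
                           


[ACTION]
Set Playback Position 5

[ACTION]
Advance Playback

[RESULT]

      012345▼7890123       
  Clap········█·····       
   Tom···██···█··█·█       
 HiHat·······███··█·       
  Kick·█··█·█···█···       
 Snare·█······███·█·       
                           
                           
                           
                           
                           
                           


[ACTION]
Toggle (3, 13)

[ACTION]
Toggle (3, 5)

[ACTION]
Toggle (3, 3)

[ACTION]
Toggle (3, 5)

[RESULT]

      012345▼7890123       
  Clap········█·····       
   Tom···██···█··█·█       
 HiHat·······███··█·       
  Kick·█·██·█···█··█       
 Snare·█······███·█·       
                           
                           
                           
                           
                           
                           


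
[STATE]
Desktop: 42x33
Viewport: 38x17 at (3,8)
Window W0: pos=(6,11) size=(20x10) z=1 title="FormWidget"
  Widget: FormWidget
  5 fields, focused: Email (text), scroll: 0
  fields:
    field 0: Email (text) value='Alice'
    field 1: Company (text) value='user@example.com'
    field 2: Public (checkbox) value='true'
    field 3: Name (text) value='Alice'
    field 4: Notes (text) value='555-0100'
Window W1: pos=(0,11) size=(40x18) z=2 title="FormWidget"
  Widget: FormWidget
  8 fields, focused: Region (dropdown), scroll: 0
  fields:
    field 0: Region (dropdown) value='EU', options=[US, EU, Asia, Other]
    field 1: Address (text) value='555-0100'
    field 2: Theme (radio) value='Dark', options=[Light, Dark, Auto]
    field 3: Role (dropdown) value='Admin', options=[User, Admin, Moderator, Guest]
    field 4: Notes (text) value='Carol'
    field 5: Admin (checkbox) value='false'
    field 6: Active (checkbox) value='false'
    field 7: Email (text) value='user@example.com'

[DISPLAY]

                                      
                                      
                                      
━━━━━━━━━━━━━━━━━━━━━━━━━━━━━━━━━━━━┓ 
ormWidget                           ┃ 
────────────────────────────────────┨ 
Region:     [EU                   ▼]┃ 
Address:    [555-0100              ]┃ 
Theme:      ( ) Light  (●) Dark  ( )┃ 
Role:       [Admin                ▼]┃ 
Notes:      [Carol                 ]┃ 
Admin:      [ ]                     ┃ 
Active:     [ ]                     ┃ 
Email:      [user@example.com      ]┃ 
                                    ┃ 
                                    ┃ 
                                    ┃ 


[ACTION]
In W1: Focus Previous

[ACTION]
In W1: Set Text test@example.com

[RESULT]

                                      
                                      
                                      
━━━━━━━━━━━━━━━━━━━━━━━━━━━━━━━━━━━━┓ 
ormWidget                           ┃ 
────────────────────────────────────┨ 
Region:     [EU                   ▼]┃ 
Address:    [555-0100              ]┃ 
Theme:      ( ) Light  (●) Dark  ( )┃ 
Role:       [Admin                ▼]┃ 
Notes:      [Carol                 ]┃ 
Admin:      [ ]                     ┃ 
Active:     [ ]                     ┃ 
Email:      [test@example.com      ]┃ 
                                    ┃ 
                                    ┃ 
                                    ┃ 
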